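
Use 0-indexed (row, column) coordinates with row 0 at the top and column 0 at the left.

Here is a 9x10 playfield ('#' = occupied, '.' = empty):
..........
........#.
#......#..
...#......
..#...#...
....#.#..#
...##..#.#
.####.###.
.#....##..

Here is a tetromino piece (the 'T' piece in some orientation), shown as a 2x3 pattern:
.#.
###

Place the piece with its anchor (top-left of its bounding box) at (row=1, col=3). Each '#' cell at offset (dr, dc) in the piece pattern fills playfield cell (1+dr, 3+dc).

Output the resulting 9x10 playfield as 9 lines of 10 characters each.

Fill (1+0,3+1) = (1,4)
Fill (1+1,3+0) = (2,3)
Fill (1+1,3+1) = (2,4)
Fill (1+1,3+2) = (2,5)

Answer: ..........
....#...#.
#..###.#..
...#......
..#...#...
....#.#..#
...##..#.#
.####.###.
.#....##..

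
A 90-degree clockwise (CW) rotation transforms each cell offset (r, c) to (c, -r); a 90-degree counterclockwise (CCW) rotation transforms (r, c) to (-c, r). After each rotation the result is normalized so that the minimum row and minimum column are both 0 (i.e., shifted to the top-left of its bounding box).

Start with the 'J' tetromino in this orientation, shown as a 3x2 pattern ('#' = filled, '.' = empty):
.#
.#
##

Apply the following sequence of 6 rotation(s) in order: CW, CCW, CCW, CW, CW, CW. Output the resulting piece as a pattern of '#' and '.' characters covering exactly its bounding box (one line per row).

Answer: ##
#.
#.

Derivation:
Start:
.#
.#
##
After rotation 1 (CW):
#..
###
After rotation 2 (CCW):
.#
.#
##
After rotation 3 (CCW):
###
..#
After rotation 4 (CW):
.#
.#
##
After rotation 5 (CW):
#..
###
After rotation 6 (CW):
##
#.
#.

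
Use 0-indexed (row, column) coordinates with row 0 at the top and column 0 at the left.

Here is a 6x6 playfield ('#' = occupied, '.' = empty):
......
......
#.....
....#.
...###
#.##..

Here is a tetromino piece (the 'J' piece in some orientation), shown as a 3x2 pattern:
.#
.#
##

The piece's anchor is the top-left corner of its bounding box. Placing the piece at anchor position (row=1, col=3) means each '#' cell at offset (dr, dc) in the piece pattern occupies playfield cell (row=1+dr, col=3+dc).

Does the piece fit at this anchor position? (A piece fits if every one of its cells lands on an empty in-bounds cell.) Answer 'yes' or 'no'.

Check each piece cell at anchor (1, 3):
  offset (0,1) -> (1,4): empty -> OK
  offset (1,1) -> (2,4): empty -> OK
  offset (2,0) -> (3,3): empty -> OK
  offset (2,1) -> (3,4): occupied ('#') -> FAIL
All cells valid: no

Answer: no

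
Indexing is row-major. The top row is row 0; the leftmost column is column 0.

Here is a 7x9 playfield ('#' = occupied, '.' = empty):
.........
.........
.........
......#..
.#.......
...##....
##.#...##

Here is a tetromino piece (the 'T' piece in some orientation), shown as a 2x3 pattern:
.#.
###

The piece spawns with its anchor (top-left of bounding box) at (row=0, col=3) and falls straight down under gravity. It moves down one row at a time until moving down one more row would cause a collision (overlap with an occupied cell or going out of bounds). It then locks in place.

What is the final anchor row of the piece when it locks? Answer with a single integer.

Answer: 3

Derivation:
Spawn at (row=0, col=3). Try each row:
  row 0: fits
  row 1: fits
  row 2: fits
  row 3: fits
  row 4: blocked -> lock at row 3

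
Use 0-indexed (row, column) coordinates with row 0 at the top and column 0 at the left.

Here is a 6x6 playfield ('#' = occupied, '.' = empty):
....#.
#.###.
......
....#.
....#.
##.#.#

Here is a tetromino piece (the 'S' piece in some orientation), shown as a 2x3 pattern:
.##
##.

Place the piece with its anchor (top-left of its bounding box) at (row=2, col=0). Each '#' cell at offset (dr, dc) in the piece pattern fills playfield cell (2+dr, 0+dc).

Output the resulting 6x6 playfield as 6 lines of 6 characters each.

Answer: ....#.
#.###.
.##...
##..#.
....#.
##.#.#

Derivation:
Fill (2+0,0+1) = (2,1)
Fill (2+0,0+2) = (2,2)
Fill (2+1,0+0) = (3,0)
Fill (2+1,0+1) = (3,1)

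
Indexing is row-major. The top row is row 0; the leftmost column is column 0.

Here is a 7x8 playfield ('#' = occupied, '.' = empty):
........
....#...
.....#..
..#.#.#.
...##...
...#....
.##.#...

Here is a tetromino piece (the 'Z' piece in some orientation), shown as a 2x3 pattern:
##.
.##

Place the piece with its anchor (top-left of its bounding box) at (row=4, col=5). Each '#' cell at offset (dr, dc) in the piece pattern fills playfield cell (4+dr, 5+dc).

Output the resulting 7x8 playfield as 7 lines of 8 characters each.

Answer: ........
....#...
.....#..
..#.#.#.
...####.
...#..##
.##.#...

Derivation:
Fill (4+0,5+0) = (4,5)
Fill (4+0,5+1) = (4,6)
Fill (4+1,5+1) = (5,6)
Fill (4+1,5+2) = (5,7)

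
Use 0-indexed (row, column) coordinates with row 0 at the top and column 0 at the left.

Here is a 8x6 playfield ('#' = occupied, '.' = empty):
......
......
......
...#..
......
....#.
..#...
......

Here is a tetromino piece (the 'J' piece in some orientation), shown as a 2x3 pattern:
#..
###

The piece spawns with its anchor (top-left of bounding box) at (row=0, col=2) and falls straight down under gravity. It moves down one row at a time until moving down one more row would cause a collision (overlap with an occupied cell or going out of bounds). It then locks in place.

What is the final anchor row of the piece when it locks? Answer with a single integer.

Spawn at (row=0, col=2). Try each row:
  row 0: fits
  row 1: fits
  row 2: blocked -> lock at row 1

Answer: 1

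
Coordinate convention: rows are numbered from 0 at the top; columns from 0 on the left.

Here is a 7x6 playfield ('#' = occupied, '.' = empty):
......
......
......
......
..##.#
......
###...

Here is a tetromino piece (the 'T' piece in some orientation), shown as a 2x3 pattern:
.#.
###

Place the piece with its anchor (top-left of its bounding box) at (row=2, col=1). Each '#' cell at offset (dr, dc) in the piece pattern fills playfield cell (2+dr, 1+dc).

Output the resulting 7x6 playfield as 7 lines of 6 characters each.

Fill (2+0,1+1) = (2,2)
Fill (2+1,1+0) = (3,1)
Fill (2+1,1+1) = (3,2)
Fill (2+1,1+2) = (3,3)

Answer: ......
......
..#...
.###..
..##.#
......
###...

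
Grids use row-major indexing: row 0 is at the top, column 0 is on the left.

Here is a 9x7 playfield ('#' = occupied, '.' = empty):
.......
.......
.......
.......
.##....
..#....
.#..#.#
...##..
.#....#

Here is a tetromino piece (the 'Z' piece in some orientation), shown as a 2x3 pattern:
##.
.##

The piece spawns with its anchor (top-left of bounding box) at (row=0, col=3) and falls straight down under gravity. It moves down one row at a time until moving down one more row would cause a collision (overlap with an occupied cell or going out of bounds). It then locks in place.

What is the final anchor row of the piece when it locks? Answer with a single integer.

Answer: 4

Derivation:
Spawn at (row=0, col=3). Try each row:
  row 0: fits
  row 1: fits
  row 2: fits
  row 3: fits
  row 4: fits
  row 5: blocked -> lock at row 4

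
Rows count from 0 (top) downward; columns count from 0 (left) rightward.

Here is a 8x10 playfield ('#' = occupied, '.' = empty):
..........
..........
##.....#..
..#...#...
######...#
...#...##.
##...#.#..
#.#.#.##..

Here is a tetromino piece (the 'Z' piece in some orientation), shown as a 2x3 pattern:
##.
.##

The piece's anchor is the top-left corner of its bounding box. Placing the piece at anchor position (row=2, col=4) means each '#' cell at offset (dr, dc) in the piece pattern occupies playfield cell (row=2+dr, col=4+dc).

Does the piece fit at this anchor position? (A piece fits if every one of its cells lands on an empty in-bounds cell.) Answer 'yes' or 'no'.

Check each piece cell at anchor (2, 4):
  offset (0,0) -> (2,4): empty -> OK
  offset (0,1) -> (2,5): empty -> OK
  offset (1,1) -> (3,5): empty -> OK
  offset (1,2) -> (3,6): occupied ('#') -> FAIL
All cells valid: no

Answer: no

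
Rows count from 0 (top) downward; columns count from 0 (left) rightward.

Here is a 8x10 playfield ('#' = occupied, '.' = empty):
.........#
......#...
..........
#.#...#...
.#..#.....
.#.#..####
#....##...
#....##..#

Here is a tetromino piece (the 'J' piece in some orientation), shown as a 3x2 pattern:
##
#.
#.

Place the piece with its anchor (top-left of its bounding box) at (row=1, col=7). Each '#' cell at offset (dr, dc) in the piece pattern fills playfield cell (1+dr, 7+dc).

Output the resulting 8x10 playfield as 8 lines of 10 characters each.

Fill (1+0,7+0) = (1,7)
Fill (1+0,7+1) = (1,8)
Fill (1+1,7+0) = (2,7)
Fill (1+2,7+0) = (3,7)

Answer: .........#
......###.
.......#..
#.#...##..
.#..#.....
.#.#..####
#....##...
#....##..#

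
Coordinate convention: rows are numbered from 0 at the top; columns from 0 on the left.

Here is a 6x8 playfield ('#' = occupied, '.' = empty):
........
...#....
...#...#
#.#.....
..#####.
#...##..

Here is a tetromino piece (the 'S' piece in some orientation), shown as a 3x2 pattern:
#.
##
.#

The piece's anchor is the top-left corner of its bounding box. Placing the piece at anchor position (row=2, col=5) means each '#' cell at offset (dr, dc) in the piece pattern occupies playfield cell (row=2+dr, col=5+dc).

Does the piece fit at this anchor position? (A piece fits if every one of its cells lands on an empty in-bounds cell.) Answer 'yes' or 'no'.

Check each piece cell at anchor (2, 5):
  offset (0,0) -> (2,5): empty -> OK
  offset (1,0) -> (3,5): empty -> OK
  offset (1,1) -> (3,6): empty -> OK
  offset (2,1) -> (4,6): occupied ('#') -> FAIL
All cells valid: no

Answer: no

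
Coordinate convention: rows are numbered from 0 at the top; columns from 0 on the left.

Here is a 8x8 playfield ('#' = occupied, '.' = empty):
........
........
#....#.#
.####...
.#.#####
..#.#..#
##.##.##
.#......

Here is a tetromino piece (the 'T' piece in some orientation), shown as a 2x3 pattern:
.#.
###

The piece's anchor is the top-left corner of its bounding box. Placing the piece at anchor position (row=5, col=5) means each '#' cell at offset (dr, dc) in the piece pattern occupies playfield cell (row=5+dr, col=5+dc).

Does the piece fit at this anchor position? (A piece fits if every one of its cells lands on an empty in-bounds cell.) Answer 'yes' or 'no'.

Check each piece cell at anchor (5, 5):
  offset (0,1) -> (5,6): empty -> OK
  offset (1,0) -> (6,5): empty -> OK
  offset (1,1) -> (6,6): occupied ('#') -> FAIL
  offset (1,2) -> (6,7): occupied ('#') -> FAIL
All cells valid: no

Answer: no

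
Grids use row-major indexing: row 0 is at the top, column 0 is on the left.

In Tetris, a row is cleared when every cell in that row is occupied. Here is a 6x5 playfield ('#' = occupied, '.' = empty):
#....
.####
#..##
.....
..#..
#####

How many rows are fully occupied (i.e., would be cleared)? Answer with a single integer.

Check each row:
  row 0: 4 empty cells -> not full
  row 1: 1 empty cell -> not full
  row 2: 2 empty cells -> not full
  row 3: 5 empty cells -> not full
  row 4: 4 empty cells -> not full
  row 5: 0 empty cells -> FULL (clear)
Total rows cleared: 1

Answer: 1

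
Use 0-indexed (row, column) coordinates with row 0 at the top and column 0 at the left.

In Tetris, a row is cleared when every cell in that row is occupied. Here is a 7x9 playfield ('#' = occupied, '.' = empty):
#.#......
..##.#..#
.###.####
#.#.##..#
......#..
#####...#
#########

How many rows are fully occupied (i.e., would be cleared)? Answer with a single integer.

Check each row:
  row 0: 7 empty cells -> not full
  row 1: 5 empty cells -> not full
  row 2: 2 empty cells -> not full
  row 3: 4 empty cells -> not full
  row 4: 8 empty cells -> not full
  row 5: 3 empty cells -> not full
  row 6: 0 empty cells -> FULL (clear)
Total rows cleared: 1

Answer: 1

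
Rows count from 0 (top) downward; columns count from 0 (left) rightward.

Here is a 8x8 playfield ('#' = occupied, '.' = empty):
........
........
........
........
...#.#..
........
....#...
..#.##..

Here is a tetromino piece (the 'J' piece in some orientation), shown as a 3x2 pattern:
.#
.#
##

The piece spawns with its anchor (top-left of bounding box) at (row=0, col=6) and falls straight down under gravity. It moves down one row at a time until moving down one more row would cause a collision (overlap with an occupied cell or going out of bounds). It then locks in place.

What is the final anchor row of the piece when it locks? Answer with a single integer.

Answer: 5

Derivation:
Spawn at (row=0, col=6). Try each row:
  row 0: fits
  row 1: fits
  row 2: fits
  row 3: fits
  row 4: fits
  row 5: fits
  row 6: blocked -> lock at row 5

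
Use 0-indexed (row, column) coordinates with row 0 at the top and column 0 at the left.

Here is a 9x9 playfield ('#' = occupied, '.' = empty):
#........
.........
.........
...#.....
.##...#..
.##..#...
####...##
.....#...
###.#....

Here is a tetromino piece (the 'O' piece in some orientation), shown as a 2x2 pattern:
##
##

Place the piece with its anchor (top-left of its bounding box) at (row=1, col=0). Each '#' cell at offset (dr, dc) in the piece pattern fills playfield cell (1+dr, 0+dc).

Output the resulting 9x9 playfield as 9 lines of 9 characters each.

Answer: #........
##.......
##.......
...#.....
.##...#..
.##..#...
####...##
.....#...
###.#....

Derivation:
Fill (1+0,0+0) = (1,0)
Fill (1+0,0+1) = (1,1)
Fill (1+1,0+0) = (2,0)
Fill (1+1,0+1) = (2,1)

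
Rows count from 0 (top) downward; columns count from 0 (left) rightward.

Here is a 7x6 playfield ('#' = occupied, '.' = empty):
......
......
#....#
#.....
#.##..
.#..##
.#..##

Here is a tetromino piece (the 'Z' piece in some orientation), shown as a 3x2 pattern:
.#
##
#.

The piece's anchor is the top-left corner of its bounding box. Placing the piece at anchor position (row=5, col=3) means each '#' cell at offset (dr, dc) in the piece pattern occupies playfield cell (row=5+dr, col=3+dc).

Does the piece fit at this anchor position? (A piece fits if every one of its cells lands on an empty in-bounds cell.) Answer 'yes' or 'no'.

Answer: no

Derivation:
Check each piece cell at anchor (5, 3):
  offset (0,1) -> (5,4): occupied ('#') -> FAIL
  offset (1,0) -> (6,3): empty -> OK
  offset (1,1) -> (6,4): occupied ('#') -> FAIL
  offset (2,0) -> (7,3): out of bounds -> FAIL
All cells valid: no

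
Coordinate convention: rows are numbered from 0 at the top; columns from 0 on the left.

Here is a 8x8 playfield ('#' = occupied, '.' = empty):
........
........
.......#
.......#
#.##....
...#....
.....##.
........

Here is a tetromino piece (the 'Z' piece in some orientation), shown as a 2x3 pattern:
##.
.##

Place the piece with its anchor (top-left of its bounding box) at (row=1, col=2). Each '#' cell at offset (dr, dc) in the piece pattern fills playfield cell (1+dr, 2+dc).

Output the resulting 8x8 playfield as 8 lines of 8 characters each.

Answer: ........
..##....
...##..#
.......#
#.##....
...#....
.....##.
........

Derivation:
Fill (1+0,2+0) = (1,2)
Fill (1+0,2+1) = (1,3)
Fill (1+1,2+1) = (2,3)
Fill (1+1,2+2) = (2,4)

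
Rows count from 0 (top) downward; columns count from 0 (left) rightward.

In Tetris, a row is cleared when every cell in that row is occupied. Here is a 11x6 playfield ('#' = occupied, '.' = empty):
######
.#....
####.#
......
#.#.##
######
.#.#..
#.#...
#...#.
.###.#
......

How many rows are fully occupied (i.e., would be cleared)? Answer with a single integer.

Answer: 2

Derivation:
Check each row:
  row 0: 0 empty cells -> FULL (clear)
  row 1: 5 empty cells -> not full
  row 2: 1 empty cell -> not full
  row 3: 6 empty cells -> not full
  row 4: 2 empty cells -> not full
  row 5: 0 empty cells -> FULL (clear)
  row 6: 4 empty cells -> not full
  row 7: 4 empty cells -> not full
  row 8: 4 empty cells -> not full
  row 9: 2 empty cells -> not full
  row 10: 6 empty cells -> not full
Total rows cleared: 2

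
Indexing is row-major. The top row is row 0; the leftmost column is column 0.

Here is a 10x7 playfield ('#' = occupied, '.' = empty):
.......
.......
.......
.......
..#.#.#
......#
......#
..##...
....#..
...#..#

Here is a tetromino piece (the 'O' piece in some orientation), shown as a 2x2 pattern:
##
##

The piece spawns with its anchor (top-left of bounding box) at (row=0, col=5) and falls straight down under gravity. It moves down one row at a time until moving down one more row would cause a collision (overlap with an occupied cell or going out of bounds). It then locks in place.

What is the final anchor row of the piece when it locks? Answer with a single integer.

Answer: 2

Derivation:
Spawn at (row=0, col=5). Try each row:
  row 0: fits
  row 1: fits
  row 2: fits
  row 3: blocked -> lock at row 2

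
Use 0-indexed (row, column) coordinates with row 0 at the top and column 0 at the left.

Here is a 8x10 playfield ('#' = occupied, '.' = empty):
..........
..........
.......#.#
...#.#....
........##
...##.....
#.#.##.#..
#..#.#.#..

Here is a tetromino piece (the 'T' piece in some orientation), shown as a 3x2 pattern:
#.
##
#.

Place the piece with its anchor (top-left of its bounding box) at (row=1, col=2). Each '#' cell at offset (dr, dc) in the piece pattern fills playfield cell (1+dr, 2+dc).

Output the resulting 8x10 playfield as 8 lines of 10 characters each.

Fill (1+0,2+0) = (1,2)
Fill (1+1,2+0) = (2,2)
Fill (1+1,2+1) = (2,3)
Fill (1+2,2+0) = (3,2)

Answer: ..........
..#.......
..##...#.#
..##.#....
........##
...##.....
#.#.##.#..
#..#.#.#..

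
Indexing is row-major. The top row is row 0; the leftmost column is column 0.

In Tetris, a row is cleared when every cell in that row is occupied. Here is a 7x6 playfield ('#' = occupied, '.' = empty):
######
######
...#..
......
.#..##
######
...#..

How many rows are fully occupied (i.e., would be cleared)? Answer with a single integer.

Answer: 3

Derivation:
Check each row:
  row 0: 0 empty cells -> FULL (clear)
  row 1: 0 empty cells -> FULL (clear)
  row 2: 5 empty cells -> not full
  row 3: 6 empty cells -> not full
  row 4: 3 empty cells -> not full
  row 5: 0 empty cells -> FULL (clear)
  row 6: 5 empty cells -> not full
Total rows cleared: 3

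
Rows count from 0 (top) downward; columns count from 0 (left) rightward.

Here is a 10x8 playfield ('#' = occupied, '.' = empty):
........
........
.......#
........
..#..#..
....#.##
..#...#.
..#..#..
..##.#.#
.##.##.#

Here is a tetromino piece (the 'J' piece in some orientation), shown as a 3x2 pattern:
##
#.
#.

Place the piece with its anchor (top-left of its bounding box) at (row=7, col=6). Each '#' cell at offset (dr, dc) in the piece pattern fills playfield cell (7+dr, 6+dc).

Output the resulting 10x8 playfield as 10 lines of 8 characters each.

Answer: ........
........
.......#
........
..#..#..
....#.##
..#...#.
..#..###
..##.###
.##.####

Derivation:
Fill (7+0,6+0) = (7,6)
Fill (7+0,6+1) = (7,7)
Fill (7+1,6+0) = (8,6)
Fill (7+2,6+0) = (9,6)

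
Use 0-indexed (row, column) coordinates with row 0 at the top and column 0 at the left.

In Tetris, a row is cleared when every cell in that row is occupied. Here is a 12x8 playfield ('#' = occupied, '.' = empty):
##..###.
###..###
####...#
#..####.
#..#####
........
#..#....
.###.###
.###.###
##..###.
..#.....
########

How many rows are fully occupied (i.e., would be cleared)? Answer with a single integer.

Check each row:
  row 0: 3 empty cells -> not full
  row 1: 2 empty cells -> not full
  row 2: 3 empty cells -> not full
  row 3: 3 empty cells -> not full
  row 4: 2 empty cells -> not full
  row 5: 8 empty cells -> not full
  row 6: 6 empty cells -> not full
  row 7: 2 empty cells -> not full
  row 8: 2 empty cells -> not full
  row 9: 3 empty cells -> not full
  row 10: 7 empty cells -> not full
  row 11: 0 empty cells -> FULL (clear)
Total rows cleared: 1

Answer: 1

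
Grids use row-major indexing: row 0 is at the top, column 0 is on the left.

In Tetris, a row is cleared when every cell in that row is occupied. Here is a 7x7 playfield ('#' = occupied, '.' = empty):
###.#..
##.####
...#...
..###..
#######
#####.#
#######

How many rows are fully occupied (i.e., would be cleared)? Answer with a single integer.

Answer: 2

Derivation:
Check each row:
  row 0: 3 empty cells -> not full
  row 1: 1 empty cell -> not full
  row 2: 6 empty cells -> not full
  row 3: 4 empty cells -> not full
  row 4: 0 empty cells -> FULL (clear)
  row 5: 1 empty cell -> not full
  row 6: 0 empty cells -> FULL (clear)
Total rows cleared: 2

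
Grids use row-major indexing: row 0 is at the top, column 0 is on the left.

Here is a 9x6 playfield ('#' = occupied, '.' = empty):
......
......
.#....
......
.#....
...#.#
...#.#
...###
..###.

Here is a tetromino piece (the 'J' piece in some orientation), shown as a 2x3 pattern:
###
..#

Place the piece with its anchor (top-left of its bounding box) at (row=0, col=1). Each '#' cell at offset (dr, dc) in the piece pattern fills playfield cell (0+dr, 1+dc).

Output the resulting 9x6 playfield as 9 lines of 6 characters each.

Answer: .###..
...#..
.#....
......
.#....
...#.#
...#.#
...###
..###.

Derivation:
Fill (0+0,1+0) = (0,1)
Fill (0+0,1+1) = (0,2)
Fill (0+0,1+2) = (0,3)
Fill (0+1,1+2) = (1,3)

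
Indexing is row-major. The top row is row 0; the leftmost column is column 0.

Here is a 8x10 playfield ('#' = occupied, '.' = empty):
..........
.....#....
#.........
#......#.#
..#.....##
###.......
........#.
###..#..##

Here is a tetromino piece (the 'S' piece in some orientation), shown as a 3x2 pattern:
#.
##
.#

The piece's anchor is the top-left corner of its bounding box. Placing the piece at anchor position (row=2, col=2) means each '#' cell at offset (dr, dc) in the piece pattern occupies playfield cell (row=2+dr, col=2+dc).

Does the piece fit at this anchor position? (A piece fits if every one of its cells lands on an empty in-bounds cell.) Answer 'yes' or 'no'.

Answer: yes

Derivation:
Check each piece cell at anchor (2, 2):
  offset (0,0) -> (2,2): empty -> OK
  offset (1,0) -> (3,2): empty -> OK
  offset (1,1) -> (3,3): empty -> OK
  offset (2,1) -> (4,3): empty -> OK
All cells valid: yes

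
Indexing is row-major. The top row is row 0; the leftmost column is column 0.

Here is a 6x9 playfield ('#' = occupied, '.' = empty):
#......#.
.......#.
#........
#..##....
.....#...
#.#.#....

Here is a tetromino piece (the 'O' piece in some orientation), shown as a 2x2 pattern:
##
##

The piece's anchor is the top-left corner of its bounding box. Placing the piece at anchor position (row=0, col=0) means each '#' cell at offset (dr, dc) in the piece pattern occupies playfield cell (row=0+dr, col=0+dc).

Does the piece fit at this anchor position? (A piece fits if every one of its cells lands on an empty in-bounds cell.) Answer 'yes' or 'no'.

Answer: no

Derivation:
Check each piece cell at anchor (0, 0):
  offset (0,0) -> (0,0): occupied ('#') -> FAIL
  offset (0,1) -> (0,1): empty -> OK
  offset (1,0) -> (1,0): empty -> OK
  offset (1,1) -> (1,1): empty -> OK
All cells valid: no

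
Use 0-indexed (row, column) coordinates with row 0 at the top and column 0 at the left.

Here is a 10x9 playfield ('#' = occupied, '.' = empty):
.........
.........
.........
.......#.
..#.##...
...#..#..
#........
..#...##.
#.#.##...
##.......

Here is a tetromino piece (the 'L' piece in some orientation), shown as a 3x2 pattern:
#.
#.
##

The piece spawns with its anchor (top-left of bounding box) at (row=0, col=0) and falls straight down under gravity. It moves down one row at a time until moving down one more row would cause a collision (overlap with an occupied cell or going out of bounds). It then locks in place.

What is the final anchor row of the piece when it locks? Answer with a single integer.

Spawn at (row=0, col=0). Try each row:
  row 0: fits
  row 1: fits
  row 2: fits
  row 3: fits
  row 4: blocked -> lock at row 3

Answer: 3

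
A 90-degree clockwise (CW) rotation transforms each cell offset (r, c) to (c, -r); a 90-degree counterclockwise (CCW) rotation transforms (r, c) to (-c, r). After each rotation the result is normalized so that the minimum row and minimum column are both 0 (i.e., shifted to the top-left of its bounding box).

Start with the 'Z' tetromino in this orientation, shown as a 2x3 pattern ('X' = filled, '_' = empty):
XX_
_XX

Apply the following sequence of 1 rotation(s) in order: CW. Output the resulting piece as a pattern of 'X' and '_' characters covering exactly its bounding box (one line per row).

Answer: _X
XX
X_

Derivation:
Start:
XX_
_XX
After rotation 1 (CW):
_X
XX
X_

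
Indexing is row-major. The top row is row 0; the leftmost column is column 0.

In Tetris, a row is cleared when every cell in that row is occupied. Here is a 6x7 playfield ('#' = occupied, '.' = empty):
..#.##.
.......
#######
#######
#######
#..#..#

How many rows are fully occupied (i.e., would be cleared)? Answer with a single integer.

Check each row:
  row 0: 4 empty cells -> not full
  row 1: 7 empty cells -> not full
  row 2: 0 empty cells -> FULL (clear)
  row 3: 0 empty cells -> FULL (clear)
  row 4: 0 empty cells -> FULL (clear)
  row 5: 4 empty cells -> not full
Total rows cleared: 3

Answer: 3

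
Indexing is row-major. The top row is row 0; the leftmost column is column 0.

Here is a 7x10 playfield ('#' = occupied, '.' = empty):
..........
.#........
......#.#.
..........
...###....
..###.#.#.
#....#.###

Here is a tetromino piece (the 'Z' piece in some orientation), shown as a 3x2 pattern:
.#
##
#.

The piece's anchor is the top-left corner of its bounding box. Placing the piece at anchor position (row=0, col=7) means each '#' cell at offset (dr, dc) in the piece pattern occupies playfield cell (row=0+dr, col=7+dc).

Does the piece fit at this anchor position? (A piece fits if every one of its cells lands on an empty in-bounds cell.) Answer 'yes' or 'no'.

Check each piece cell at anchor (0, 7):
  offset (0,1) -> (0,8): empty -> OK
  offset (1,0) -> (1,7): empty -> OK
  offset (1,1) -> (1,8): empty -> OK
  offset (2,0) -> (2,7): empty -> OK
All cells valid: yes

Answer: yes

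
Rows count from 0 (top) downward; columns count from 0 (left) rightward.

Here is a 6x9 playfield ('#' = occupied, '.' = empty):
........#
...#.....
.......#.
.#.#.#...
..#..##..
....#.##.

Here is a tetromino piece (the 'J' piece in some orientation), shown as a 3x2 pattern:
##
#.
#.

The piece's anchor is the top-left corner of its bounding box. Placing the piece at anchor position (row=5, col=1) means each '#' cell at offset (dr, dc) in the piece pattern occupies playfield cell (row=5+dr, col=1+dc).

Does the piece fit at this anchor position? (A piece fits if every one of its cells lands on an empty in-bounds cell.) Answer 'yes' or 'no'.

Answer: no

Derivation:
Check each piece cell at anchor (5, 1):
  offset (0,0) -> (5,1): empty -> OK
  offset (0,1) -> (5,2): empty -> OK
  offset (1,0) -> (6,1): out of bounds -> FAIL
  offset (2,0) -> (7,1): out of bounds -> FAIL
All cells valid: no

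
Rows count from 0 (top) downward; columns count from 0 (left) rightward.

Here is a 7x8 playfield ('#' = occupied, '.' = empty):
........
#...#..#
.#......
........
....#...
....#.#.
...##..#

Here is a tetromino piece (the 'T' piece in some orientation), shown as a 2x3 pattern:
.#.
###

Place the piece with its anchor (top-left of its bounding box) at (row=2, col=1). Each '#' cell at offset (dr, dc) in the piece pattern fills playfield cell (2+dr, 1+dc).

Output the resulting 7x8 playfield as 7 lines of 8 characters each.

Fill (2+0,1+1) = (2,2)
Fill (2+1,1+0) = (3,1)
Fill (2+1,1+1) = (3,2)
Fill (2+1,1+2) = (3,3)

Answer: ........
#...#..#
.##.....
.###....
....#...
....#.#.
...##..#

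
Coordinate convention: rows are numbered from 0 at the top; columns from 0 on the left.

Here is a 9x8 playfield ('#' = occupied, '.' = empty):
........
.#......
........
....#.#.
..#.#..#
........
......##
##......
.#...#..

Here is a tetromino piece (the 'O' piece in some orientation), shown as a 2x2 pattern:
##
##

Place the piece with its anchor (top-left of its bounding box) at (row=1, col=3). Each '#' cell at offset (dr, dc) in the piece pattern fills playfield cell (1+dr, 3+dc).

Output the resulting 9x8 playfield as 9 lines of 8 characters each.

Answer: ........
.#.##...
...##...
....#.#.
..#.#..#
........
......##
##......
.#...#..

Derivation:
Fill (1+0,3+0) = (1,3)
Fill (1+0,3+1) = (1,4)
Fill (1+1,3+0) = (2,3)
Fill (1+1,3+1) = (2,4)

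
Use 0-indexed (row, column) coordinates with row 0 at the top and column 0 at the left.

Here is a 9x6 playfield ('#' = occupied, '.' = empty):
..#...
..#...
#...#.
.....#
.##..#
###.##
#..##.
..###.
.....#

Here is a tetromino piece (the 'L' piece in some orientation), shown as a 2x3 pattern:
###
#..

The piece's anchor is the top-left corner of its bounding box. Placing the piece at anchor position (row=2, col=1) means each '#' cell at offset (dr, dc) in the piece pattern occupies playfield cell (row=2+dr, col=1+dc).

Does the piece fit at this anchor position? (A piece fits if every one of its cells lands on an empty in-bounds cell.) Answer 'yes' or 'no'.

Check each piece cell at anchor (2, 1):
  offset (0,0) -> (2,1): empty -> OK
  offset (0,1) -> (2,2): empty -> OK
  offset (0,2) -> (2,3): empty -> OK
  offset (1,0) -> (3,1): empty -> OK
All cells valid: yes

Answer: yes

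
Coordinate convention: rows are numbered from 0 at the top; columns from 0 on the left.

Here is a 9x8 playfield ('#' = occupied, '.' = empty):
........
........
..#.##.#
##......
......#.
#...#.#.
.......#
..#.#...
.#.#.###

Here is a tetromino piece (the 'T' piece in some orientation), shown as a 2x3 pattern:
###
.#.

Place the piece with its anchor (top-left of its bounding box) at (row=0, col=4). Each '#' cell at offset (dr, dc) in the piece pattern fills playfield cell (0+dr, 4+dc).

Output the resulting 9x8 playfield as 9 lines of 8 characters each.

Fill (0+0,4+0) = (0,4)
Fill (0+0,4+1) = (0,5)
Fill (0+0,4+2) = (0,6)
Fill (0+1,4+1) = (1,5)

Answer: ....###.
.....#..
..#.##.#
##......
......#.
#...#.#.
.......#
..#.#...
.#.#.###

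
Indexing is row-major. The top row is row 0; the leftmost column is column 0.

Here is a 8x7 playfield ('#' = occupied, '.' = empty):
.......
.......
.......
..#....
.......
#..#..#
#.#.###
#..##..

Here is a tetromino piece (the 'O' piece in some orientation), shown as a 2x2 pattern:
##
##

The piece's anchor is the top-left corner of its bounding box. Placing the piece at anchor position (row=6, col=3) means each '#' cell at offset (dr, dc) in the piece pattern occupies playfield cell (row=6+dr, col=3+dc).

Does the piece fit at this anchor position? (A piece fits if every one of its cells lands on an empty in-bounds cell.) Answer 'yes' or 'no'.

Check each piece cell at anchor (6, 3):
  offset (0,0) -> (6,3): empty -> OK
  offset (0,1) -> (6,4): occupied ('#') -> FAIL
  offset (1,0) -> (7,3): occupied ('#') -> FAIL
  offset (1,1) -> (7,4): occupied ('#') -> FAIL
All cells valid: no

Answer: no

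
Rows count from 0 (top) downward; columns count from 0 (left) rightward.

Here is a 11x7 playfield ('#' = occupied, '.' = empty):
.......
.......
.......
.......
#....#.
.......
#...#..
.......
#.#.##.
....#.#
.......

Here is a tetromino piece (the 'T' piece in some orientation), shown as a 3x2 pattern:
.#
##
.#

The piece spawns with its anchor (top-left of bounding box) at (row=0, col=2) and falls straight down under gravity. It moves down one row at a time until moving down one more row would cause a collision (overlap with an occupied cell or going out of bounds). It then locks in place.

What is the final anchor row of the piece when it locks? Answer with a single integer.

Answer: 6

Derivation:
Spawn at (row=0, col=2). Try each row:
  row 0: fits
  row 1: fits
  row 2: fits
  row 3: fits
  row 4: fits
  row 5: fits
  row 6: fits
  row 7: blocked -> lock at row 6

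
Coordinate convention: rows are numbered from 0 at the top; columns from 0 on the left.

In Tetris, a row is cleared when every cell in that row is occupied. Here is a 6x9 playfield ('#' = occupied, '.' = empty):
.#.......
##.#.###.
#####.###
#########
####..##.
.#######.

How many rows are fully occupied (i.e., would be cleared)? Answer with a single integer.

Check each row:
  row 0: 8 empty cells -> not full
  row 1: 3 empty cells -> not full
  row 2: 1 empty cell -> not full
  row 3: 0 empty cells -> FULL (clear)
  row 4: 3 empty cells -> not full
  row 5: 2 empty cells -> not full
Total rows cleared: 1

Answer: 1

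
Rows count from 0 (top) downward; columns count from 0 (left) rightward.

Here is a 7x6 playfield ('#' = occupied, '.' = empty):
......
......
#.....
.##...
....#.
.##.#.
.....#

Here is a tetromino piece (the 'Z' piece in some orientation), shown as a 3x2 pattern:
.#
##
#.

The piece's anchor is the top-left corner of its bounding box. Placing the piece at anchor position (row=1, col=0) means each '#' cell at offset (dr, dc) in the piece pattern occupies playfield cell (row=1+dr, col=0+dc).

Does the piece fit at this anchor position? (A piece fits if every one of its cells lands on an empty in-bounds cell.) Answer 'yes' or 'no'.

Answer: no

Derivation:
Check each piece cell at anchor (1, 0):
  offset (0,1) -> (1,1): empty -> OK
  offset (1,0) -> (2,0): occupied ('#') -> FAIL
  offset (1,1) -> (2,1): empty -> OK
  offset (2,0) -> (3,0): empty -> OK
All cells valid: no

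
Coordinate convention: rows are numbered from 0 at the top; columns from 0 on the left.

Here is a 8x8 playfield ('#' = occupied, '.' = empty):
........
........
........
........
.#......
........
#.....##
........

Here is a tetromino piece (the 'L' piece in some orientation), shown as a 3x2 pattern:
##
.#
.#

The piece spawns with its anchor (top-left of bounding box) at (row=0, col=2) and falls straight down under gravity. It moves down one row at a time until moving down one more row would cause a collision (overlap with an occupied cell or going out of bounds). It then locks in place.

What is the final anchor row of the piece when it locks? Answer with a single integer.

Answer: 5

Derivation:
Spawn at (row=0, col=2). Try each row:
  row 0: fits
  row 1: fits
  row 2: fits
  row 3: fits
  row 4: fits
  row 5: fits
  row 6: blocked -> lock at row 5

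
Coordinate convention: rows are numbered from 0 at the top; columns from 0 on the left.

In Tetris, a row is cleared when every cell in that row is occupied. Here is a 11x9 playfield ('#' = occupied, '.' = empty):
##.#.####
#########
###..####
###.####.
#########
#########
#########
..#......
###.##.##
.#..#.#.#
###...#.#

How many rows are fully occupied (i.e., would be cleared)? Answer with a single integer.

Check each row:
  row 0: 2 empty cells -> not full
  row 1: 0 empty cells -> FULL (clear)
  row 2: 2 empty cells -> not full
  row 3: 2 empty cells -> not full
  row 4: 0 empty cells -> FULL (clear)
  row 5: 0 empty cells -> FULL (clear)
  row 6: 0 empty cells -> FULL (clear)
  row 7: 8 empty cells -> not full
  row 8: 2 empty cells -> not full
  row 9: 5 empty cells -> not full
  row 10: 4 empty cells -> not full
Total rows cleared: 4

Answer: 4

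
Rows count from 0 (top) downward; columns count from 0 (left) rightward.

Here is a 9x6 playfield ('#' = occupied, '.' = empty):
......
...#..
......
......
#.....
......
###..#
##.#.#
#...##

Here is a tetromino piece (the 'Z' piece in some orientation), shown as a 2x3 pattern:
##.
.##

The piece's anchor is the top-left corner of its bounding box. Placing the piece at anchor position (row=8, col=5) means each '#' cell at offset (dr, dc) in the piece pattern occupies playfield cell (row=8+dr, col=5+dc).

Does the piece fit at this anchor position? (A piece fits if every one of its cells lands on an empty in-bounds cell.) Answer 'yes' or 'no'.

Check each piece cell at anchor (8, 5):
  offset (0,0) -> (8,5): occupied ('#') -> FAIL
  offset (0,1) -> (8,6): out of bounds -> FAIL
  offset (1,1) -> (9,6): out of bounds -> FAIL
  offset (1,2) -> (9,7): out of bounds -> FAIL
All cells valid: no

Answer: no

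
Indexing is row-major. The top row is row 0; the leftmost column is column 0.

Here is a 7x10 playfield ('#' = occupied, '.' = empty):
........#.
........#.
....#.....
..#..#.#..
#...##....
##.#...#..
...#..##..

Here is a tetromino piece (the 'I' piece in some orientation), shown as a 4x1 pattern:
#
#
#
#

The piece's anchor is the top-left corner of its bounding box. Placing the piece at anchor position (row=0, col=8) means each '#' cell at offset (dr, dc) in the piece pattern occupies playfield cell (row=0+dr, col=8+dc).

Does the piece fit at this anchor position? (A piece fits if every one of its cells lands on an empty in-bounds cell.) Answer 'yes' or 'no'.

Answer: no

Derivation:
Check each piece cell at anchor (0, 8):
  offset (0,0) -> (0,8): occupied ('#') -> FAIL
  offset (1,0) -> (1,8): occupied ('#') -> FAIL
  offset (2,0) -> (2,8): empty -> OK
  offset (3,0) -> (3,8): empty -> OK
All cells valid: no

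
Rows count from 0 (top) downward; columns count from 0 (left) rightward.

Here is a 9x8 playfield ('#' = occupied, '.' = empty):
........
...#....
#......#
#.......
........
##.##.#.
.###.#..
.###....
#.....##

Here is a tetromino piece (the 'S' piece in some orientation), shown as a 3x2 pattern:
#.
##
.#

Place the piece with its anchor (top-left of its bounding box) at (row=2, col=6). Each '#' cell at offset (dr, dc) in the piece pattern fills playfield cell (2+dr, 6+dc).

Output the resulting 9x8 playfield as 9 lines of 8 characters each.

Fill (2+0,6+0) = (2,6)
Fill (2+1,6+0) = (3,6)
Fill (2+1,6+1) = (3,7)
Fill (2+2,6+1) = (4,7)

Answer: ........
...#....
#.....##
#.....##
.......#
##.##.#.
.###.#..
.###....
#.....##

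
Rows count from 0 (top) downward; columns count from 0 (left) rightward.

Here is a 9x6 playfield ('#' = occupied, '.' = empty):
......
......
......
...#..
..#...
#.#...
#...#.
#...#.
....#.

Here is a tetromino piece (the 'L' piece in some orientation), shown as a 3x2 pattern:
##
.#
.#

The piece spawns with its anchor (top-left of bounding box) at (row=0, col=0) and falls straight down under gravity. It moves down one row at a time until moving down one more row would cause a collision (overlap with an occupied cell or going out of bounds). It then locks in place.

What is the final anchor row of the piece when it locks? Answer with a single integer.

Answer: 4

Derivation:
Spawn at (row=0, col=0). Try each row:
  row 0: fits
  row 1: fits
  row 2: fits
  row 3: fits
  row 4: fits
  row 5: blocked -> lock at row 4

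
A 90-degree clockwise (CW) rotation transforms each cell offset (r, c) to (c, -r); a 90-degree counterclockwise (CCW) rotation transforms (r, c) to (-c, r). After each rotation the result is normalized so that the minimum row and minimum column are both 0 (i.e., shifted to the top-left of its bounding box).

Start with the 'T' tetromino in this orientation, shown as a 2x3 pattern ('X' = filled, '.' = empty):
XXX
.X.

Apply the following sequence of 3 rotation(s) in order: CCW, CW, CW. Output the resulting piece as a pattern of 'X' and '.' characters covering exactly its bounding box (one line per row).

Answer: .X
XX
.X

Derivation:
Start:
XXX
.X.
After rotation 1 (CCW):
X.
XX
X.
After rotation 2 (CW):
XXX
.X.
After rotation 3 (CW):
.X
XX
.X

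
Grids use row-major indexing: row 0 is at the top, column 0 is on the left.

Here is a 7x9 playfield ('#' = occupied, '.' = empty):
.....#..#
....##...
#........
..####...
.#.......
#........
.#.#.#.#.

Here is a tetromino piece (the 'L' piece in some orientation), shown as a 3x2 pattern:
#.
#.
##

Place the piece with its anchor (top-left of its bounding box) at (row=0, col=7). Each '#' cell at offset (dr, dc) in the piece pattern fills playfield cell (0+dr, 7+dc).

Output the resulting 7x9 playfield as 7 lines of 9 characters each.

Answer: .....#.##
....##.#.
#......##
..####...
.#.......
#........
.#.#.#.#.

Derivation:
Fill (0+0,7+0) = (0,7)
Fill (0+1,7+0) = (1,7)
Fill (0+2,7+0) = (2,7)
Fill (0+2,7+1) = (2,8)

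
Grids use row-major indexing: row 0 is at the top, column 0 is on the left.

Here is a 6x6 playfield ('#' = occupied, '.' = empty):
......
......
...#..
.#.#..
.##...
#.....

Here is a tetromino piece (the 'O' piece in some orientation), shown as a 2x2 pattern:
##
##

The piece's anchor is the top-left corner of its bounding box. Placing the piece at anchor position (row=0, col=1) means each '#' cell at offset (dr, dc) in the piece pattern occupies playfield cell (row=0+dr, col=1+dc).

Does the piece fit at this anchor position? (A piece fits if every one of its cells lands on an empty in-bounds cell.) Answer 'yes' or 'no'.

Check each piece cell at anchor (0, 1):
  offset (0,0) -> (0,1): empty -> OK
  offset (0,1) -> (0,2): empty -> OK
  offset (1,0) -> (1,1): empty -> OK
  offset (1,1) -> (1,2): empty -> OK
All cells valid: yes

Answer: yes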